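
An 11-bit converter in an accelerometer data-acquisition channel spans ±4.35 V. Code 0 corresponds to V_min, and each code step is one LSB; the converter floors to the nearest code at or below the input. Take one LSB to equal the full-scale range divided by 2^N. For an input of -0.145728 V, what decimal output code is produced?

989

The full-scale span is 4.35 − (-4.35) = 8.7 V. LSB = 8.7 V / 2^11 ≈ 4.248 mV.
V_in − V_min = -0.145728 − (-4.35) = 4.204272 V.
Divide by LSB: 4.204272 × 2048/8.7 = 989.6953.
Truncating gives code 989.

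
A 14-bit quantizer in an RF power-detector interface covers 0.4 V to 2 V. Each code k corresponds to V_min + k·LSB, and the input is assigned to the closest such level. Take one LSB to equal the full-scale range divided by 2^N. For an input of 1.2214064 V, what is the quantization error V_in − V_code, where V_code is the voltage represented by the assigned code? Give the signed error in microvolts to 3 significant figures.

+19.7 µV

Full-scale range = 2 V − (0.4 V) = 1.6 V. LSB = 1.6 V / 2^14 ≈ 97.66 µV.
Position in LSBs: (1.2214064 − (0.4)) × 16384/1.6 = 8411.2015; rounding gives k = 8411.
V_code = 0.4 + (8411/16384) × 1.6 = 1.2213867188 V.
e = 1.2214064 − (1.2213867188) = +19.7 µV.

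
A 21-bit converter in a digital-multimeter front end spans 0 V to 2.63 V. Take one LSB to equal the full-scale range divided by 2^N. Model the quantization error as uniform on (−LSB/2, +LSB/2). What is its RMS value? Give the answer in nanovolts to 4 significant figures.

Span = 2.63 V.
LSB = 2.63 V / 2^21 = 1.25408 µV.
V_rms = LSB/√12 = 1.25408 µV / √12 = 362.0 nV.

362.0 nV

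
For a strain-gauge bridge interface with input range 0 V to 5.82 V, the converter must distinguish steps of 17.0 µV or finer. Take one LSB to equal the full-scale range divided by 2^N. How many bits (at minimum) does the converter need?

19 bits

V_FS = 5.82 V.
Need 2^N ≥ 5.82 V / 17.0 µV = 342400 → N_min = 19.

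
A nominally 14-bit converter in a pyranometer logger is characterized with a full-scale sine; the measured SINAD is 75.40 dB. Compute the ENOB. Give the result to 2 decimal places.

Inverting SNR = 6.02 N + 1.76: N_eff = (75.40 − 1.76)/6.02 = 12.2326.

12.23 bits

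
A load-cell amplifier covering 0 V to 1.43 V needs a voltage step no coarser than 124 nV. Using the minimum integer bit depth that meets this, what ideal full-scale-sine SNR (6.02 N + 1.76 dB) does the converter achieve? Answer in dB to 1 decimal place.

146.2 dB

Span = 1.43 V.
Need 2^N ≥ 1.43 V / 124 nV = 1.153e7 → N_min = 24.
6.02(24) + 1.76 = 146.24 dB.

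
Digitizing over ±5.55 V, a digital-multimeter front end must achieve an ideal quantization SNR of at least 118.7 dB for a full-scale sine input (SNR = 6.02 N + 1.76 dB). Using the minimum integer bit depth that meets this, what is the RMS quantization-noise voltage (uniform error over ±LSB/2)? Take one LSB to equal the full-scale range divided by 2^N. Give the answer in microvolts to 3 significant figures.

The full-scale span is 5.55 − (-5.55) = 11.1 V.
Required N = ⌈(118.7 − 1.76)/6.02⌉ = ⌈19.425⌉ = 20.
One LSB is 11.1 V / 1048576 = 10.586 µV.
RMS noise = LSB/√12 = 3.06 µV.

3.06 µV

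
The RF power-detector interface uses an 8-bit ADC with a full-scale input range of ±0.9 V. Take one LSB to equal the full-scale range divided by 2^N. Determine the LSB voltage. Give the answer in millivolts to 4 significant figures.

The full-scale span is 0.9 − (-0.9) = 1.8 V.
2^8 = 256 levels.
LSB = 1.8 V ÷ 2^8 = 1.8/256 V = 7.031 mV.

7.031 mV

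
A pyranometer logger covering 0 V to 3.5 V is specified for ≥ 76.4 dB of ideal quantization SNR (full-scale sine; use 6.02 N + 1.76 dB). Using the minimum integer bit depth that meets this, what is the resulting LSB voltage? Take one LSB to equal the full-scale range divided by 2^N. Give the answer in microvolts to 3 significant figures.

Span = 3.5 V.
N ≥ (76.4 − 1.76)/6.02 = 12.399 → N_min = 13.
LSB = 3.5 V / 2^13 = 427 µV.

427 µV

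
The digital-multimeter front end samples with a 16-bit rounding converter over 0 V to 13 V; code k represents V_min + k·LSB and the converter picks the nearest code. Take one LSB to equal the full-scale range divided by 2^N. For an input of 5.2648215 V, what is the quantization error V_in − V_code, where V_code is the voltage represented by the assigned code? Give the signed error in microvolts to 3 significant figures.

+35.7 µV

Full-scale range = 13 V. LSB = 13 V / 2^16 ≈ 198.4 µV.
Position in LSBs: (5.2648215 − (0)) × 65536/13 = 26541.1801; rounding gives k = 26541.
Reconstructed level: 0 + 26541 × 13/65536 V = 5.2647857666 V.
V_in − V_code = 5.2648215 − (5.2647857666) = +35.7 µV.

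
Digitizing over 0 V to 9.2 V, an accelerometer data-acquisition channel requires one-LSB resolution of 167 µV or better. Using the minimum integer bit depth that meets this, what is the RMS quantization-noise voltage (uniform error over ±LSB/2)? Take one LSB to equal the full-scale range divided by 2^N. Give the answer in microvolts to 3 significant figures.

Range is 9.2 V.
9.2 V / 167 µV = 55090. Since 2^15 = 32768 and 2^16 = 65536, N = 16.
LSB = 9.2 V / 2^16 = 140.38 µV.
σ_q = LSB/√12 = 140.38 µV/3.4641 = 40.5 µV.

40.5 µV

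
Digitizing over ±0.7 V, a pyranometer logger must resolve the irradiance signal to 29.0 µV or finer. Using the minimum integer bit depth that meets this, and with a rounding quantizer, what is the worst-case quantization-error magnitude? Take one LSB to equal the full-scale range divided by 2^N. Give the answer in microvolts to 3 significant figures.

Span: 0.7 V − (-0.7 V) = 1.4 V.
Levels needed ≥ 1.4/29.0 µV = 48280. 2^16 = 65536 suffices, so N_min = 16.
One LSB is 1.4 V / 65536 = 21.362 µV.
Half an LSB is 10.7 µV.

10.7 µV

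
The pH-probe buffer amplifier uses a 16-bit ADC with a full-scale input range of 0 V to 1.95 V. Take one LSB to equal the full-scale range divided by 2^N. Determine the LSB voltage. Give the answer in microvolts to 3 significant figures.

Full-scale range = 1.95 V.
Number of codes = 2^16 = 65536.
Step size = 1.95/65536 V = 29.8 µV.

29.8 µV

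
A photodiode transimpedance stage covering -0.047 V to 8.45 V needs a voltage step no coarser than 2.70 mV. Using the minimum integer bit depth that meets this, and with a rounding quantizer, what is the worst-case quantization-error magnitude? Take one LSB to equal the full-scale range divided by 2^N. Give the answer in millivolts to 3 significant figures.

1.04 mV

Full-scale range = 8.45 V − (-0.047 V) = 8.497 V.
8.497 V / 2.70 mV = 3147. Since 2^11 = 2048 and 2^12 = 4096, N = 12.
LSB = 8.497 V ÷ 2^12 = 8.497/4096 V = 2.0745 mV.
Half an LSB is 1.04 mV.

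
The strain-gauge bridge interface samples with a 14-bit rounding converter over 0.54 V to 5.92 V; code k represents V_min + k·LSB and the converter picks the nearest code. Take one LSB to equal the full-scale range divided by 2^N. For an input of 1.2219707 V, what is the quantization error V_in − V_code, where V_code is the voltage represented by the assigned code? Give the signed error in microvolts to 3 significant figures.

The full-scale span is 5.92 − (0.54) = 5.38 V. LSB = 5.38 V / 2^14 ≈ 328.4 µV.
Position in LSBs: (1.2219707 − (0.54)) × 16384/5.38 = 2076.8416; rounding gives k = 2077.
Reconstructed level: 0.54 + 2077 × 5.38/16384 V = 1.2220227051 V.
V_in − V_code = 1.2219707 − (1.2220227051) = −52.0 µV.

−52.0 µV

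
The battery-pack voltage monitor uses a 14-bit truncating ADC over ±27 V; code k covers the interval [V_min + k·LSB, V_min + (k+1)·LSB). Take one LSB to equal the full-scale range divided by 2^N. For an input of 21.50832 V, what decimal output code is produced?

Range = 27 − (-27) = 54 V. LSB = 54 V / 2^14 ≈ 3.296 mV.
(V_in − V_min) × 2^14/range = (21.50832 − (-27)) × 16384/54 = 14717.784.
Floor → code = 14717.

14717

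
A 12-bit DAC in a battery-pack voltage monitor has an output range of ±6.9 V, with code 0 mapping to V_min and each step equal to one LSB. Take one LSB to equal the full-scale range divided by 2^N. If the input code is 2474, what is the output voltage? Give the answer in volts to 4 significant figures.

Range = 6.9 − (-6.9) = 13.8 V. LSB = 13.8 V / 2^12.
Output = V_min + (2474/4096) × range = -6.9 + 0.604004 × 13.8 V
      = -6.9 + 8.33525 = 1.43525 V.

1.435 V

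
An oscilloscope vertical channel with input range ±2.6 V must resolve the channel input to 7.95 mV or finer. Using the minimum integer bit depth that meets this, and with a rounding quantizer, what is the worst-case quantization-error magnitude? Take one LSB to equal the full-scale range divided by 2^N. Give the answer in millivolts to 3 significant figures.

Span: 2.6 V − (-2.6 V) = 5.2 V.
Required number of levels: 5.2/7.95 mV = 654.09; smallest N with 2^N ≥ that is 10.
LSB = 5.2 V / 2^10 = 5.0781 mV.
Half an LSB is 2.54 mV.

2.54 mV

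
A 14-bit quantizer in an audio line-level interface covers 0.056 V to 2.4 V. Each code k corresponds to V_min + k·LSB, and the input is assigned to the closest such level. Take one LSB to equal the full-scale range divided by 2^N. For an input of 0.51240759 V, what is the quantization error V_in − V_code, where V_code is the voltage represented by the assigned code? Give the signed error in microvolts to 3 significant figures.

+25.8 µV

Span: 2.4 V − (0.056 V) = 2.344 V. LSB = 2.344 V / 2^14 ≈ 143.1 µV.
(0.51240759 − (0.056)) / LSB = 0.45640759 × 16384/2.344 = 3190.1800. Nearest integer: k = 3190.
V_code = V_min + k × range/2^14 = 0.056 + 3190 × 2.344/16384 = 0.51238183594 V.
Error = V_in − V_code = 0.51240759 − (0.51238183594) = +25.8 µV.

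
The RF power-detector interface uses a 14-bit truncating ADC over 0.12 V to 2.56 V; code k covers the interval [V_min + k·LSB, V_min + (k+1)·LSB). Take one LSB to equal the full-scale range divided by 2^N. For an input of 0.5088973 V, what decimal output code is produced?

Full-scale range = 2.56 V − (0.12 V) = 2.44 V. LSB = 2.44 V / 2^14 ≈ 148.9 µV.
V_in − V_min = 0.5088973 − (0.12) = 0.3888973 V.
Divide by LSB: 0.3888973 × 16384/2.44 = 2611.3497.
Truncating gives code 2611.

2611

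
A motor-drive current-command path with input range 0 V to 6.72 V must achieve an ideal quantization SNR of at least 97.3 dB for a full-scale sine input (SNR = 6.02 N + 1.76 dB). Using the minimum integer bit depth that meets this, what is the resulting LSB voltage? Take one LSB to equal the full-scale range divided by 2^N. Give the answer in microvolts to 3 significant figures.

Full-scale range = 6.72 V.
Solving 6.02 N ≥ 97.3 − 1.76: N ≥ 15.870. Round up → N = 16.
One LSB is 6.72 V / 65536 = 103 µV.

103 µV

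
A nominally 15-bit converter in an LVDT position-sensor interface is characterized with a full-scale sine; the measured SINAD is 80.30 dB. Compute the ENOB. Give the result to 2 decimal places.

Inverting SNR = 6.02 N + 1.76: N_eff = (80.30 − 1.76)/6.02 = 13.0465.

13.05 bits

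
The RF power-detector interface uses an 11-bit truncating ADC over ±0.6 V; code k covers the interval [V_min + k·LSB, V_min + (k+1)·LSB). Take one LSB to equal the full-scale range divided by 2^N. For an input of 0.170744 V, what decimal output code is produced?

Full-scale range = 0.6 V − (-0.6 V) = 1.2 V. LSB = 1.2 V / 2^11 ≈ 0.5859 mV.
code = ⌊(V_in − V_min)/LSB⌋ = ⌊(V_in − V_min) × 2^11 / range⌋
     = ⌊(0.170744 − (-0.6)) × 2048 / 1.2⌋ = ⌊0.770744 × 2048/1.2⌋
     = ⌊1315.403⌋ = 1315.

1315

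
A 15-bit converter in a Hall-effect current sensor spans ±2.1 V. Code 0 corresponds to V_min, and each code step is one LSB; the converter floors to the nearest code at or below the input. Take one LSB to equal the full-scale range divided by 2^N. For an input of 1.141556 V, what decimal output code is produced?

The full-scale span is 2.1 − (-2.1) = 4.2 V. LSB = 4.2 V / 2^15 ≈ 128.2 µV.
code = ⌊(V_in − V_min)/LSB⌋ = ⌊(V_in − V_min) × 2^15 / range⌋
     = ⌊(1.141556 − (-2.1)) × 32768 / 4.2⌋ = ⌊3.241556 × 32768/4.2⌋
     = ⌊25290.311⌋ = 25290.

25290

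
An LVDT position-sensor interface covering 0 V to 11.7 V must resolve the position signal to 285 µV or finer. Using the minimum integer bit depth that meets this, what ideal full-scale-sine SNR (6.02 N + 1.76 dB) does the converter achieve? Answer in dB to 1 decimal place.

Full-scale range = 11.7 V.
Levels needed ≥ 11.7/285 µV = 41050. 2^16 = 65536 suffices, so N_min = 16.
Ideal SNR at N = 16: 6.02·16 + 1.76 = 98.1 dB.

98.1 dB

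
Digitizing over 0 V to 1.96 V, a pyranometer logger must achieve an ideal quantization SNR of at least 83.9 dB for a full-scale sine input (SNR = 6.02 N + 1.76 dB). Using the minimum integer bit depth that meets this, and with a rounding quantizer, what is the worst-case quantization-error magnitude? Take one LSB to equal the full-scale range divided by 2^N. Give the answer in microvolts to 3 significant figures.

59.8 µV

Full-scale range = 1.96 V.
6.02 N + 1.76 ≥ 83.9 gives N ≥ 13.645, so the minimum integer is 14.
LSB = 1.96 V ÷ 2^14 = 1.96/16384 V = 119.63 µV.
Half an LSB is 59.8 µV.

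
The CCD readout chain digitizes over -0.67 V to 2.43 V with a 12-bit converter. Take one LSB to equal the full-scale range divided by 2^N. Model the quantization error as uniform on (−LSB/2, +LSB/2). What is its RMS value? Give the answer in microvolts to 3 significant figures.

218 µV

Full-scale range = 2.43 V − (-0.67 V) = 3.1 V.
LSB = 3.1 V / 2^12 = 0.75684 mV.
σ_q = LSB/√12 = 0.75684 mV/3.4641 = 218 µV.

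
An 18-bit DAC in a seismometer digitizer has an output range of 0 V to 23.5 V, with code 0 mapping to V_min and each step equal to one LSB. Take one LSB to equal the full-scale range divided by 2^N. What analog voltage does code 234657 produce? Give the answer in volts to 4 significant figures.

Range is 23.5 V. LSB = 23.5 V / 2^18.
Output = V_min + (234657/262144) × range = 0 + 0.895145 × 23.5 V
      = 0 V + 21.0359 V = 21.0359 V.

21.04 V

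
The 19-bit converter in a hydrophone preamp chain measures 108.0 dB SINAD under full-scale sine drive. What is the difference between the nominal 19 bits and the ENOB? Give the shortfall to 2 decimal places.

1.35 bits

ENOB = (SINAD − 1.76)/6.02 = (108.0 − 1.76)/6.02 = 17.6478 bits.
Lost resolution: 19 − 17.6478 = 1.3522 bits.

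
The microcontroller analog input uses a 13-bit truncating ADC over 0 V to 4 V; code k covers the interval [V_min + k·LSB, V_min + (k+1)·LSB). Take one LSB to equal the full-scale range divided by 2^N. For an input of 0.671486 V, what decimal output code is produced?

1375

V_FS = 4 V. LSB = 4 V / 2^13 ≈ 488.3 µV.
(V_in − V_min) × 2^13/range = (0.671486 − (0)) × 8192/4 = 1375.203.
Floor → code = 1375.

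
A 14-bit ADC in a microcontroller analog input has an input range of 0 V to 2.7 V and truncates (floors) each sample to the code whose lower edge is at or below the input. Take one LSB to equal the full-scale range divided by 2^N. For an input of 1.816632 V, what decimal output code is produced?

Range is 2.7 V. LSB = 2.7 V / 2^14 ≈ 164.8 µV.
(V_in − V_min) × 2^14/range = (1.816632 − (0)) × 16384/2.7 = 11023.592.
Floor → code = 11023.

11023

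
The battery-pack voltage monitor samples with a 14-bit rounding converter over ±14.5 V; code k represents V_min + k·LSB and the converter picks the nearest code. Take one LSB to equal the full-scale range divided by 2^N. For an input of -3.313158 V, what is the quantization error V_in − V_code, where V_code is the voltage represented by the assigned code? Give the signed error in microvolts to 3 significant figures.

Range = 14.5 − (-14.5) = 29 V. LSB = 29 V / 2^14 ≈ 1.770 mV.
(V_in − V_min)/LSB = (-3.313158 − (-14.5)) × 16384/29 = 6320.1800 → nearest code k = 6320.
V_code = -14.5 + (6320/16384) × 29 = -3.3134765625 V.
e = -3.313158 − (-3.3134765625) = +319 µV.

+319 µV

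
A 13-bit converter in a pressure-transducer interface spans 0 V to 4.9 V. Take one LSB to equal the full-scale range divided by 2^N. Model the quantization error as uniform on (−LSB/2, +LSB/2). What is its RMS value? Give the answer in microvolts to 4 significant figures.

Range is 4.9 V.
One LSB is 4.9 V / 8192 = 0.598145 mV.
RMS of a uniform error over width LSB is LSB/√12 = 172.7 µV.

172.7 µV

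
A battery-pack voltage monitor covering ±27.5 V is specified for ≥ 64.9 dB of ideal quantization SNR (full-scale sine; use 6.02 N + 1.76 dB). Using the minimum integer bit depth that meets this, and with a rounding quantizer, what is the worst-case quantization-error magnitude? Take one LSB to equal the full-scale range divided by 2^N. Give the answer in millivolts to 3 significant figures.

13.4 mV

Range = 27.5 − (-27.5) = 55 V.
6.02 N + 1.76 ≥ 64.9 gives N ≥ 10.488, so the minimum integer is 11.
LSB = 55 V / 2^11 = 26.855 mV.
|e|_max = LSB/2 = 13.4 mV.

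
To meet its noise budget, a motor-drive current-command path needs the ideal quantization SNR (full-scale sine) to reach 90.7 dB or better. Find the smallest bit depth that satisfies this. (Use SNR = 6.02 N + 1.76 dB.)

Solving 6.02 N ≥ 90.7 − 1.76: N ≥ 14.774. Round up → N = 15.

15 bits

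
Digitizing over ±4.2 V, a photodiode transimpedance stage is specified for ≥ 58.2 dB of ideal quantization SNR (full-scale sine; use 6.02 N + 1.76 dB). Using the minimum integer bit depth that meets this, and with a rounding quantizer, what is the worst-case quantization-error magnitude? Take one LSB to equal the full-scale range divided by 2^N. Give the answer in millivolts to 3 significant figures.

Span: 4.2 V − (-4.2 V) = 8.4 V.
6.02 N + 1.76 ≥ 58.2 gives N ≥ 9.375, so the minimum integer is 10.
LSB = 8.4 V ÷ 2^10 = 8.4/1024 V = 8.2031 mV.
Half an LSB is 4.10 mV.

4.10 mV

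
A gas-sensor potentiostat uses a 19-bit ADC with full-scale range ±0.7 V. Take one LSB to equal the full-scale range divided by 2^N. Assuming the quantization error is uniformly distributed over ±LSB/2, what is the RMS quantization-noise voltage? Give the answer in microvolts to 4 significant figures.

0.7708 µV

Full-scale range = 0.7 V − (-0.7 V) = 1.4 V.
LSB = 1.4 V ÷ 2^19 = 1.4/524288 V = 2.67029 µV.
For a uniform distribution on [−LSB/2, +LSB/2], V_rms = LSB/√12 = 2.67029 µV/3.4641 = 0.7708 µV.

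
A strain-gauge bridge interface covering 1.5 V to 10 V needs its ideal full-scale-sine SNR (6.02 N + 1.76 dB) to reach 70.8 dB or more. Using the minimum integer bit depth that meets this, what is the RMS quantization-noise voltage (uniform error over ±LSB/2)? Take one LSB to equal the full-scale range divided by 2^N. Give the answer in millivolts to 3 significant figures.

Range = 10 − (1.5) = 8.5 V.
Solving 6.02 N ≥ 70.8 − 1.76: N ≥ 11.468. Round up → N = 12.
LSB = 8.5 V ÷ 2^12 = 8.5/4096 V = 2.0752 mV.
RMS noise = LSB/√12 = 0.599 mV.

0.599 mV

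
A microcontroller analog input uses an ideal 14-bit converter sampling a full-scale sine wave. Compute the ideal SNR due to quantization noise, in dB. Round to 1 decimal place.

Ideal quantization SNR: 6.02 × 14 + 1.76 dB = 86.0 dB.

86.0 dB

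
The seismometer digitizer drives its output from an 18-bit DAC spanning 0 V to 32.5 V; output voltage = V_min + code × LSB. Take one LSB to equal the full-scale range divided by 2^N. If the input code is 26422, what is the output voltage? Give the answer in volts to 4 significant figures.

Range is 32.5 V. LSB = 32.5 V / 2^18.
V_out = V_min + code × LSB = 0 V + 26422 × 32.5 V / 262144
      = 0 V + 3.27574 V = 3.27574 V.

3.276 V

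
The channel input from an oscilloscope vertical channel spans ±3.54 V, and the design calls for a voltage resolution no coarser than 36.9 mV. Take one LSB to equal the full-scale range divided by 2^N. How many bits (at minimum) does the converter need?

The full-scale span is 3.54 − (-3.54) = 7.08 V.
Levels needed ≥ 7.08/36.9 mV = 191.9. 2^8 = 256 suffices, so N_min = 8.

8 bits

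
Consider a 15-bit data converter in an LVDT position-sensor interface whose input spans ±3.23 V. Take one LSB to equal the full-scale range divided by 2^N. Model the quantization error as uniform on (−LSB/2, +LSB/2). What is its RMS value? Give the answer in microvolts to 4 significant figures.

Span: 3.23 V − (-3.23 V) = 6.46 V.
Step size = 6.46/32768 V = 197.144 µV.
σ_q = LSB/√12 = 197.144 µV/3.4641 = 56.91 µV.

56.91 µV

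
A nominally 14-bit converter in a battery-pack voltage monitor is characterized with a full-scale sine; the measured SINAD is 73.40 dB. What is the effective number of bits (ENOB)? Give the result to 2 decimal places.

11.90 bits

Inverting SNR = 6.02 N + 1.76: N_eff = (73.40 − 1.76)/6.02 = 11.9003.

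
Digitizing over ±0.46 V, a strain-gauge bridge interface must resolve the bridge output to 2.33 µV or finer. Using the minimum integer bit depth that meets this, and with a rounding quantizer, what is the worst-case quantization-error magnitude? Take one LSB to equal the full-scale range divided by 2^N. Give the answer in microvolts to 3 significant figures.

Full-scale range = 0.46 V − (-0.46 V) = 0.92 V.
Levels needed ≥ 0.92/2.33 µV = 394800. 2^19 = 524288 suffices, so N_min = 19.
One LSB is 0.92 V / 524288 = 1.7548 µV.
Max error for round-to-nearest is LSB/2 = 0.877 µV.

0.877 µV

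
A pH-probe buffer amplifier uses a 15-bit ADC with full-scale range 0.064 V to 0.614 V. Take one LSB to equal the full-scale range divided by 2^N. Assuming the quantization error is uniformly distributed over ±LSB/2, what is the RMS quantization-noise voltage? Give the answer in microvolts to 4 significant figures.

4.845 µV

Full-scale range = 0.614 V − (0.064 V) = 0.55 V.
One LSB is 0.55 V / 32768 = 16.7847 µV.
σ_q = LSB/√12 = 16.7847 µV/3.4641 = 4.845 µV.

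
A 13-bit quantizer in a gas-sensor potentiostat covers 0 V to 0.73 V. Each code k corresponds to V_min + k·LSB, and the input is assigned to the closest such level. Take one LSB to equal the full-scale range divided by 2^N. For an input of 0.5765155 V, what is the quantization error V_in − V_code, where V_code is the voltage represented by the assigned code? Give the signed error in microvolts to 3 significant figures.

V_FS = 0.73 V. LSB = 0.73 V / 2^13 ≈ 89.11 µV.
(0.5765155 − (0)) / LSB = 0.5765155 × 8192/0.73 = 6469.6096. Nearest integer: k = 6470.
Reconstructed level: 0 + 6470 × 0.73/8192 V = 0.5765502930 V.
V_in − V_code = 0.5765155 − (0.5765502930) = −34.8 µV.

−34.8 µV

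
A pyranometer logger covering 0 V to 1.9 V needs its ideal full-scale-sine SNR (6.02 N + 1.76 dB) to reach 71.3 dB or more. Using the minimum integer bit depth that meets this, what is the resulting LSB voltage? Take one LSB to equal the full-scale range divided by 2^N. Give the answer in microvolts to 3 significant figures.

Range is 1.9 V.
6.02 N + 1.76 ≥ 71.3 gives N ≥ 11.551, so the minimum integer is 12.
LSB = 1.9 V / 2^12 = 464 µV.

464 µV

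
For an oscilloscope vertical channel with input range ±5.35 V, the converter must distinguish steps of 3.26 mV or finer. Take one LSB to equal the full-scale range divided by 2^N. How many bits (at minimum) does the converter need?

Full-scale range = 5.35 V − (-5.35 V) = 10.7 V.
Required number of levels: 10.7/3.26 mV = 3282.2; smallest N with 2^N ≥ that is 12.

12 bits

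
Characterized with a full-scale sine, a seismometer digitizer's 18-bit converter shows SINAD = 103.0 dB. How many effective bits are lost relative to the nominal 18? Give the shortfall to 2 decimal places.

ENOB = (SINAD − 1.76)/6.02 = (103.0 − 1.76)/6.02 = 16.8173 bits.
Shortfall = 18 − 16.8173 = 1.1827 bits.

1.18 bits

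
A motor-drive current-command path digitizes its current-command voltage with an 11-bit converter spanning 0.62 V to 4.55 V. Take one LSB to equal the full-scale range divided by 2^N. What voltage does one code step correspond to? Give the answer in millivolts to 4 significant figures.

Full-scale range = 4.55 V − (0.62 V) = 3.93 V.
2^11 = 2048 levels.
LSB = 3.93 V ÷ 2^11 = 3.93/2048 V = 1.919 mV.

1.919 mV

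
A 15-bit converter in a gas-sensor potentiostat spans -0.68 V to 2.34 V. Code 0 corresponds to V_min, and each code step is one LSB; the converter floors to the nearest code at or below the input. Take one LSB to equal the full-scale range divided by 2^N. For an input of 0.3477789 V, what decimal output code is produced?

11151

Range = 2.34 − (-0.68) = 3.02 V. LSB = 3.02 V / 2^15 ≈ 92.16 µV.
V_in − V_min = 0.3477789 − (-0.68) = 1.0277789 V.
Divide by LSB: 1.0277789 × 32768/3.02 = 11151.7414.
Truncating gives code 11151.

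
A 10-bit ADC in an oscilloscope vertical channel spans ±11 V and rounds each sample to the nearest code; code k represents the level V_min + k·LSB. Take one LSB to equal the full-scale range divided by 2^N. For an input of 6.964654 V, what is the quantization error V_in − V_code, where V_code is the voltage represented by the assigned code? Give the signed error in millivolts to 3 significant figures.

+3.72 mV

Span: 11 V − (-11 V) = 22 V. LSB = 22 V / 2^10 ≈ 21.48 mV.
Position in LSBs: (6.964654 − (-11)) × 1024/22 = 836.1730; rounding gives k = 836.
V_code = V_min + k × range/2^10 = -11 + 836 × 22/1024 = 6.960937500 V.
V_in − V_code = 6.964654 − (6.960937500) = +3.72 mV.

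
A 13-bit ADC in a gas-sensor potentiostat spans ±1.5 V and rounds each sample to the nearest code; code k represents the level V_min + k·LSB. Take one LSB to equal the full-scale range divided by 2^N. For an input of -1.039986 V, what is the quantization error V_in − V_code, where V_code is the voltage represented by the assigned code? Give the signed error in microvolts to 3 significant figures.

+53.1 µV

Full-scale range = 1.5 V − (-1.5 V) = 3 V. LSB = 3 V / 2^13 ≈ 366.2 µV.
(V_in − V_min)/LSB = (-1.039986 − (-1.5)) × 8192/3 = 1256.1449 → nearest code k = 1256.
V_code = V_min + k × range/2^13 = -1.5 + 1256 × 3/8192 = -1.040039063 V.
Error = V_in − V_code = -1.039986 − (-1.040039063) = +53.1 µV.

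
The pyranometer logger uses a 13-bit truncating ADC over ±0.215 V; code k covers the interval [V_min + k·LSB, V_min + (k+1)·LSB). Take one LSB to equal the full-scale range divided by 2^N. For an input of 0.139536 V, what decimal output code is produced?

6754

Range = 0.215 − (-0.215) = 0.43 V. LSB = 0.43 V / 2^13 ≈ 52.49 µV.
(V_in − V_min) × 2^13/range = (0.139536 − (-0.215)) × 8192/0.43 = 6754.323.
Floor → code = 6754.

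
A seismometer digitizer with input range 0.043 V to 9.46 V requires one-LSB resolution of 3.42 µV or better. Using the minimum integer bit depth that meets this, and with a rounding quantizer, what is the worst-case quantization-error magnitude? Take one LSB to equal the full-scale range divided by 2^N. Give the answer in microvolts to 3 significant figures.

Span: 9.46 V − (0.043 V) = 9.417 V.
Required number of levels: 9.417/3.42 µV = 2.7535e6; smallest N with 2^N ≥ that is 22.
LSB = 9.417 V / 2^22 = 2.2452 µV.
Half an LSB is 1.12 µV.

1.12 µV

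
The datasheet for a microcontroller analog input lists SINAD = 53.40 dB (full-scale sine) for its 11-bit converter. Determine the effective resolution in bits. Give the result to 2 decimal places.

8.58 bits

(53.40 − 1.76) / 6.02 = 51.64/6.02 = 8.5781 effective bits.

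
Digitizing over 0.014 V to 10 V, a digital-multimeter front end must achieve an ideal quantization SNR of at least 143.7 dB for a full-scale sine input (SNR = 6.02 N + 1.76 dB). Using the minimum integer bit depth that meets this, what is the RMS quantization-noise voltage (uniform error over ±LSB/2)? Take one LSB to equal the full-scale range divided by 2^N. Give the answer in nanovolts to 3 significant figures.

172 nV

The full-scale span is 10 − (0.014) = 9.986 V.
Required N = ⌈(143.7 − 1.76)/6.02⌉ = ⌈23.578⌉ = 24.
Step size = 9.986/16777216 V = 0.59521 µV.
σ_q = LSB/√12 = 0.59521 µV/3.4641 = 172 nV.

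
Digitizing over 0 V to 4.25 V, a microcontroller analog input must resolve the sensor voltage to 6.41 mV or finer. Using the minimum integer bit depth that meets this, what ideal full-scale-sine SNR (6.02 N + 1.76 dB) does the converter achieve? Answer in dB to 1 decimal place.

Span = 4.25 V.
Levels needed ≥ 4.25/6.41 mV = 663.0. 2^10 = 1024 suffices, so N_min = 10.
SNR = 6.02 × 10 + 1.76 = 61.96 dB.

62.0 dB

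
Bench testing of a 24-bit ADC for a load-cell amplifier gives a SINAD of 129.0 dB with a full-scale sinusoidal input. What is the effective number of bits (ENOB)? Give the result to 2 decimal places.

(129.0 − 1.76) / 6.02 = 127.24/6.02 = 21.1362 effective bits.

21.14 bits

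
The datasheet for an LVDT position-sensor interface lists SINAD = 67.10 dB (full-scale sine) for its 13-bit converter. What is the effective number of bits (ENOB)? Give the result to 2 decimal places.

(67.10 − 1.76) / 6.02 = 65.34/6.02 = 10.8538 effective bits.

10.85 bits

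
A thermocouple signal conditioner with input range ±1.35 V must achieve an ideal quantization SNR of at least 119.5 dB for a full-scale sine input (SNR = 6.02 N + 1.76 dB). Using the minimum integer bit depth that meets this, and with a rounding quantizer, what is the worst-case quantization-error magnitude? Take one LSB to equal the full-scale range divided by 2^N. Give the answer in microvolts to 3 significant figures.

1.29 µV

The full-scale span is 1.35 − (-1.35) = 2.7 V.
N ≥ (119.5 − 1.76)/6.02 = 19.558 → N_min = 20.
LSB = 2.7 V / 2^20 = 2.5749 µV.
Half an LSB is 1.29 µV.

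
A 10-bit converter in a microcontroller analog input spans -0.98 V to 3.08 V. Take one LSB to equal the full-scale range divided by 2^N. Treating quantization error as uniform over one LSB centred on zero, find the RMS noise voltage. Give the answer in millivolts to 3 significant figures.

1.14 mV

The full-scale span is 3.08 − (-0.98) = 4.06 V.
One LSB is 4.06 V / 1024 = 3.9648 mV.
RMS of a uniform error over width LSB is LSB/√12 = 1.14 mV.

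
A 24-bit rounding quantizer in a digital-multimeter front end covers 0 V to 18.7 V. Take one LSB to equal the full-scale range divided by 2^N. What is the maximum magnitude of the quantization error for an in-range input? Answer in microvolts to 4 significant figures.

Range is 18.7 V.
LSB = 18.7 V / 2^24 = 1.11461 µV.
|e|_max = LSB/2 = 0.5573 µV.

0.5573 µV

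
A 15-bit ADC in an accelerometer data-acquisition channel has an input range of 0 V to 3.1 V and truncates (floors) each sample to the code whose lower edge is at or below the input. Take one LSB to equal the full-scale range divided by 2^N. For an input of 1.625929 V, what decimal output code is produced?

17186

Span = 3.1 V. LSB = 3.1 V / 2^15 ≈ 94.60 µV.
code = ⌊(V_in − V_min)/LSB⌋ = ⌊(V_in − V_min) × 2^15 / range⌋
     = ⌊(1.625929 − (0)) × 32768 / 3.1⌋ = ⌊1.625929 × 32768/3.1⌋
     = ⌊17186.594⌋ = 17186.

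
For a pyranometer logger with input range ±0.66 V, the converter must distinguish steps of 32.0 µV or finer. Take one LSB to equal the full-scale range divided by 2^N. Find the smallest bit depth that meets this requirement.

16 bits

The full-scale span is 0.66 − (-0.66) = 1.32 V.
Need 2^N ≥ 1.32 V / 32.0 µV = 41250 → N_min = 16.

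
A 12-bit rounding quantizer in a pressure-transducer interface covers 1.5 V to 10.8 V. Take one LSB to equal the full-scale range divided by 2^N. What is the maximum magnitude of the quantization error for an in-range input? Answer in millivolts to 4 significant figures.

1.135 mV

Full-scale range = 10.8 V − (1.5 V) = 9.3 V.
LSB = 9.3 V / 2^12 = 2.27051 mV.
|e|_max = LSB/2 = 1.135 mV.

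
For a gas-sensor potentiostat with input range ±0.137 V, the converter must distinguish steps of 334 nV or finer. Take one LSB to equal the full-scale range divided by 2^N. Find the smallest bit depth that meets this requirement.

Range = 0.137 − (-0.137) = 0.274 V.
Required number of levels: 0.274/334 nV = 820360; smallest N with 2^N ≥ that is 20.

20 bits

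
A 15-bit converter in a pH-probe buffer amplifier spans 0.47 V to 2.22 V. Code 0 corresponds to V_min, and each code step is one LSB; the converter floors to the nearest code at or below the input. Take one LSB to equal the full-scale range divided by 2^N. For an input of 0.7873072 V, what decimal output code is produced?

5941

The full-scale span is 2.22 − (0.47) = 1.75 V. LSB = 1.75 V / 2^15 ≈ 53.41 µV.
code = ⌊(V_in − V_min)/LSB⌋ = ⌊(V_in − V_min) × 2^15 / range⌋
     = ⌊(0.7873072 − (0.47)) × 32768 / 1.75⌋ = ⌊0.3173072 × 32768/1.75⌋
     = ⌊5941.441⌋ = 5941.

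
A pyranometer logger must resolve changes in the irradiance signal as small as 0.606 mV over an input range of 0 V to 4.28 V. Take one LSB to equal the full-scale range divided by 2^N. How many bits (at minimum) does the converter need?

Range is 4.28 V.
Need 2^N ≥ 4.28 V / 0.606 mV = 7063 → N_min = 13.

13 bits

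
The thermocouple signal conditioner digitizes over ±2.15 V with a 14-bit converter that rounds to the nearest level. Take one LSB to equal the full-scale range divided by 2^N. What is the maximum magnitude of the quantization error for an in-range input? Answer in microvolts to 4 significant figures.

131.2 µV

Range = 2.15 − (-2.15) = 4.3 V.
LSB = 4.3 V / 2^14 = 262.451 µV.
Worst-case error for round-to-nearest is half an LSB: 131.2 µV.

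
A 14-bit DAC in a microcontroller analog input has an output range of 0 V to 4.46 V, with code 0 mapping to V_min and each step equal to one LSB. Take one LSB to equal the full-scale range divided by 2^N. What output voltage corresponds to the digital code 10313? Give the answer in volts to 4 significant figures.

2.807 V

Range is 4.46 V. LSB = 4.46 V / 2^14.
V_out = V_min + code × LSB = 0 V + 10313 × 4.46 V / 16384
      = 0 + 2.80737 = 2.80737 V.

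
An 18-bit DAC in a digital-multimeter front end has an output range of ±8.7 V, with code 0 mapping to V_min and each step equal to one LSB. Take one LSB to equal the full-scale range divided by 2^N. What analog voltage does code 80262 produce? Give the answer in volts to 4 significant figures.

Full-scale range = 8.7 V − (-8.7 V) = 17.4 V. LSB = 17.4 V / 2^18.
Output = V_min + (80262/262144) × range = -8.7 + 0.306175 × 17.4 V
      = -8.7 V + 5.32745 V = -3.37255 V.

-3.373 V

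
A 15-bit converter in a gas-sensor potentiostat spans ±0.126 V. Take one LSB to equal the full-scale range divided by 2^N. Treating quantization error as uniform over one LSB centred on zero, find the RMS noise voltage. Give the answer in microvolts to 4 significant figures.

2.220 µV

Full-scale range = 0.126 V − (-0.126 V) = 0.252 V.
Step size = 0.252/32768 V = 7.69043 µV.
σ_q = LSB/√12 = 7.69043 µV/3.4641 = 2.220 µV.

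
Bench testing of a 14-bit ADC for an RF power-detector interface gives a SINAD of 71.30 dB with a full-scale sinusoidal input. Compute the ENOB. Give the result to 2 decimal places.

ENOB = (SINAD − 1.76) / 6.02 = (71.30 − 1.76) / 6.02 = 69.54 / 6.02 = 11.5515.

11.55 bits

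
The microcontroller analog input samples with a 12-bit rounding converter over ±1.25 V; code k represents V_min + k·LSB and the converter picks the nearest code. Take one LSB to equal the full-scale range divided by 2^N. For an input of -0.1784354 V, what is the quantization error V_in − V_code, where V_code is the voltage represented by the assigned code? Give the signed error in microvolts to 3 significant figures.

−213 µV

Full-scale range = 1.25 V − (-1.25 V) = 2.5 V. LSB = 2.5 V / 2^12 ≈ 0.6104 mV.
(V_in − V_min)/LSB = (-0.1784354 − (-1.25)) × 4096/2.5 = 1755.6514 → nearest code k = 1756.
V_code = -1.25 + (1756/4096) × 2.5 = -0.1782226563 V.
V_in − V_code = -0.1784354 − (-0.1782226563) = −213 µV.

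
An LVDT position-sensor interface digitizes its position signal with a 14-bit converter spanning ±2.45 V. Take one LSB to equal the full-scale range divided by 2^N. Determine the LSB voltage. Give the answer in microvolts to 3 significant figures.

Span: 2.45 V − (-2.45 V) = 4.9 V.
2^14 = 16384 levels.
LSB = 4.9 V ÷ 2^14 = 4.9/16384 V = 299 µV.

299 µV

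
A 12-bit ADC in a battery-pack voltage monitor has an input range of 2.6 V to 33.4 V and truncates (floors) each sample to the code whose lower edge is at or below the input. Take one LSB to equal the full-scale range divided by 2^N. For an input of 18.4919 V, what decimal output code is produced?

Range = 33.4 − (2.6) = 30.8 V. LSB = 30.8 V / 2^12 ≈ 7.520 mV.
(V_in − V_min) × 2^12/range = (18.4919 − (2.6)) × 4096/30.8 = 2113.416.
Floor → code = 2113.

2113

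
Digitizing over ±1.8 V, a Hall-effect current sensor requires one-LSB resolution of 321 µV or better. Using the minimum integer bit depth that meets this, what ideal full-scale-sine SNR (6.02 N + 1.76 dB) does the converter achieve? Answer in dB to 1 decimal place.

Range = 1.8 − (-1.8) = 3.6 V.
Required number of levels: 3.6/321 µV = 11215; smallest N with 2^N ≥ that is 14.
Ideal SNR at N = 14: 6.02·14 + 1.76 = 86.0 dB.

86.0 dB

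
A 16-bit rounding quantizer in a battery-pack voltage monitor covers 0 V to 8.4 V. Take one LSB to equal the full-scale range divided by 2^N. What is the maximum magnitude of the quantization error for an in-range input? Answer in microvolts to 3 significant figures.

64.1 µV

Range is 8.4 V.
LSB = 8.4 V / 2^16 = 128.17 µV.
|e|_max = LSB/2 = 64.1 µV.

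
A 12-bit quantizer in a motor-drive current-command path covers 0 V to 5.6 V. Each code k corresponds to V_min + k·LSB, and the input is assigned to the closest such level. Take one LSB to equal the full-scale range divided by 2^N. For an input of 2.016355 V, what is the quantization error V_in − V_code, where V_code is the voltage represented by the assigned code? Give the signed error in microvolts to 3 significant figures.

Full-scale range = 5.6 V. LSB = 5.6 V / 2^12 ≈ 1.367 mV.
(V_in − V_min)/LSB = (2.016355 − (0)) × 4096/5.6 = 1474.8197 → nearest code k = 1475.
V_code = V_min + k × range/2^12 = 0 + 1475 × 5.6/4096 = 2.016601563 V.
e = 2.016355 − (2.016601563) = −247 µV.

−247 µV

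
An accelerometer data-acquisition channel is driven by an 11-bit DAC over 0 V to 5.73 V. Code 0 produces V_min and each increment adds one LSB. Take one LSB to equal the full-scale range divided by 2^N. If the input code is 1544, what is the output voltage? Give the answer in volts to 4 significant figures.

4.320 V

Span = 5.73 V. LSB = 5.73 V / 2^11.
Output = V_min + (1544/2048) × range = 0 + 0.753906 × 5.73 V
      = 0 V + 4.31988 V = 4.31988 V.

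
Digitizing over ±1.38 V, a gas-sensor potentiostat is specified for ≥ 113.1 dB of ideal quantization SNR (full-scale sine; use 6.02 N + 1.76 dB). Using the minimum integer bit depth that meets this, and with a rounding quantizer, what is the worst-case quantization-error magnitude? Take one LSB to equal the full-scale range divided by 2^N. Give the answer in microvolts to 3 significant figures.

Span: 1.38 V − (-1.38 V) = 2.76 V.
6.02 N + 1.76 ≥ 113.1 gives N ≥ 18.495, so the minimum integer is 19.
LSB = 2.76 V ÷ 2^19 = 2.76/524288 V = 5.2643 µV.
Max error for round-to-nearest is LSB/2 = 2.63 µV.

2.63 µV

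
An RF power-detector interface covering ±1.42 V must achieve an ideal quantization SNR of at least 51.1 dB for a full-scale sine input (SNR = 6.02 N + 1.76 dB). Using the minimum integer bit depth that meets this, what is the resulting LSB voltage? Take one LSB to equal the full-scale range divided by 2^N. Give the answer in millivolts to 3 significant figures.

The full-scale span is 1.42 − (-1.42) = 2.84 V.
6.02 N + 1.76 ≥ 51.1 gives N ≥ 8.196, so the minimum integer is 9.
LSB = 2.84 V / 2^9 = 5.55 mV.

5.55 mV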